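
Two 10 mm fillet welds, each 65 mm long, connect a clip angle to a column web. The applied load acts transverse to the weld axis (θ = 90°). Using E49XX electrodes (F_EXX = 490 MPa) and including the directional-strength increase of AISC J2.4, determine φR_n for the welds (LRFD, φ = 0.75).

φR_n ≈ 304 kN

t_e = 0.707 × 10 = 7.07 mm; A_we = 7.07 × 130 = 919.1 mm².
Directional factor: 1.0 + 0.5 sin^1.5(90°) = 1.5.
F_nw = 0.6 × 490 × 1.5 = 441 MPa.
φR_n = 0.75 × 441 × 919.1 × 10⁻³ = 304 kN.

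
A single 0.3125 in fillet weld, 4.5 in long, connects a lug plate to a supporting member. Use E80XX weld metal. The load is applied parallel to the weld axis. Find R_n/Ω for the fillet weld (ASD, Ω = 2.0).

E80XX → F_EXX = 80 ksi.
Effective throat t_e = 0.707 × 0.3125 = 0.2209 in.
Total length L = 4.5 in; A_we = 0.2209 × 4.5 = 0.9942 in².
F_nw = 0.6 F_EXX = 0.6 × 80 = 48 ksi.
R_n = 48 × 0.9942 = 47.72 kips; R_n/Ω = 47.72/2.0 = 23.86 kips.

R_n/Ω ≈ 23.9 kips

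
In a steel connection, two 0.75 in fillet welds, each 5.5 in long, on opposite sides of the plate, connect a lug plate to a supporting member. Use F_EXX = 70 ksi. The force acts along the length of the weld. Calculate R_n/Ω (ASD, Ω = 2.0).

R_n/Ω ≈ 122 kip

Effective throat t_e = 0.707 × 0.75 = 0.5302 in.
Total length L = 11 in; A_we = 0.5302 × 11 = 5.833 in².
F_nw = 0.6 F_EXX = 0.6 × 70 = 42 ksi.
R_n = 42 × 5.833 = 245 kip; R_n/Ω = 245/2.0 = 122.5 kip.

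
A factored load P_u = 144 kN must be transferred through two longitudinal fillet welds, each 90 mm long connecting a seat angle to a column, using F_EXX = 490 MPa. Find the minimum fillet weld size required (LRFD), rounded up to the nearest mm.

Total weld length L = 180 mm.
Required throat t_e = P_u / (φ × 0.6 F_EXX × L) = 144 / (0.75 × 0.6 × 490 × 180 × 10⁻³) = 3.628 mm.
Required leg w = t_e / 0.707 = 5.132 mm → use 6 mm.

w = 6 mm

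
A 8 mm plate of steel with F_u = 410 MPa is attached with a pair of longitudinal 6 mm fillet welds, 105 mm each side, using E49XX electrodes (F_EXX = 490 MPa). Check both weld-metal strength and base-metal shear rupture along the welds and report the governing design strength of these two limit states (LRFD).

φR_n ≈ 196 kN (weld metal governs)

t_e = 0.707 × 6 = 4.242 mm; L = 210 mm.
Weld metal: φR_n = 0.75 × 0.6 × 490 × 4.242 × 210 × 10⁻³ = 196.4 kN.
Base metal (shear rupture): φR_n = 0.75 × 0.6 × 410 × 8 × 210 × 10⁻³ = 310 kN.
Governing: weld metal.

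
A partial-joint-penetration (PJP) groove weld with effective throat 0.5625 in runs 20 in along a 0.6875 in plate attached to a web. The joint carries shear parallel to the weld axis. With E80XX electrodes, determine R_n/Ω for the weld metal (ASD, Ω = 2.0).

R_n/Ω ≈ 270 kip

E80XX → F_EXX = 80 ksi.
Effective throat (given) t_e = 0.5625 in.
A_we = 0.5625 × 20 = 11.25 in².
F_nw = 0.6 F_EXX = 48 ksi.
R_n/Ω = (48 × 11.25) / 2.0 = 270 kip.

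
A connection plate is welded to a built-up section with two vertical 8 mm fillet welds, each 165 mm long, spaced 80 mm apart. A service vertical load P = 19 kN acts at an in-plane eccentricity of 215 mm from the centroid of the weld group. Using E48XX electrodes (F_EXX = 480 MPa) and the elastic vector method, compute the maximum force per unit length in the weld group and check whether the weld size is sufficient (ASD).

Total weld length L_w = 330 mm. Treat welds as unit-width lines.
Polar moment about centroid: J = 2[d³/12 + d(b/2)²] = 2[165³/12 + 165×40²] = 1277000 mm³.
Direct shear f_v = P/L_w = 19×10³ / 330 = 57.58 N/mm (vertical).
Torsion M = P·e = 19×10³ × 215 = 4085000 N·mm.
Critical point at (x, y) = (40, 82.5) from centroid. f_tx = M·y/J = 264 N/mm; f_ty = M·x/J = 128 N/mm.
Resultant f_max = √[f_tx² + (f_v + f_ty)²] = √[264² + (57.58 + 128)²] = 322.7 N/mm.
Capacity per unit length: r_n/Ω = (1/2.0) × 0.6 × 480 × (0.707 × 8) = 814.5 N/mm.
322.7 ≤ 814.5 → adequate.

f_max ≈ 323 N/mm; adequate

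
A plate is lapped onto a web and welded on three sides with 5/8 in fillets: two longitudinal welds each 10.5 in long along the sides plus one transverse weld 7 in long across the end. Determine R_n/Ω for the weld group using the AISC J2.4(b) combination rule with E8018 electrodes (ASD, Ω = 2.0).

R_n/Ω ≈ 301 kips

E80XX → F_EXX = 80 ksi.
t_e = 0.707 × 0.625 = 0.4419 in.
R_nwl = 0.6 × 80 × 0.4419 × 21 = 445.4 kips (longitudinal, 2 welds).
R_nwt = 0.6 × 80 × 0.4419 × 7 = 148.5 kips (transverse, base value).
(i) R_nwl + R_nwt = 593.9 kips; (ii) 0.85 R_nwl + 1.5 R_nwt = 601.3 kips.
R_n = max = 601.3 kips [governs: (ii)]; R_n/Ω = 300.7 kips.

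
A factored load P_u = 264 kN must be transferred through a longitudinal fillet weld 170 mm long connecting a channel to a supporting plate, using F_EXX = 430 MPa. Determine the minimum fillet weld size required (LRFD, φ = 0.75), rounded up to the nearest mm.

w = 12 mm

Total weld length L = 170 mm.
Required throat t_e = P_u / (φ × 0.6 F_EXX × L) = 264 / (0.75 × 0.6 × 430 × 170 × 10⁻³) = 8.026 mm.
Required leg w = t_e / 0.707 = 11.35 mm → use 12 mm.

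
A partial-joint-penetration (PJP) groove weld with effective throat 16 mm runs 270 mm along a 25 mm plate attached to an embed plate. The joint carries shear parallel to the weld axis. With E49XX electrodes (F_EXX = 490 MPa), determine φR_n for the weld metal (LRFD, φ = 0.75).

Effective throat (given) t_e = 16 mm.
A_we = 16 × 270 = 4320 mm².
F_nw = 0.6 F_EXX = 294 MPa.
φR_n = 0.75 × 294 × 4320 × 10⁻³ = 952.6 kN.

φR_n ≈ 953 kN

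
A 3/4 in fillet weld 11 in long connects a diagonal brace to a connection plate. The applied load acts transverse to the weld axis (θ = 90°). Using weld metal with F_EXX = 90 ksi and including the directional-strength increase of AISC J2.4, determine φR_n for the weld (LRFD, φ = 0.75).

t_e = 0.707 × 0.75 = 0.5302 in; A_we = 0.5302 × 11 = 5.833 in².
Directional factor: 1.0 + 0.5 sin^1.5(90°) = 1.5.
F_nw = 0.6 × 90 × 1.5 = 81 ksi.
φR_n = 0.75 × 81 × 5.833 = 354.3 kip.

φR_n ≈ 354 kip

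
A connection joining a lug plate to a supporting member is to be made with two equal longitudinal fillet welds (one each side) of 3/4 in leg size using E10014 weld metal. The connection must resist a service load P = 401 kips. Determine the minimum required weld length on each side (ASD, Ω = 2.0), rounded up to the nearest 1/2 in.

E100XX → F_EXX = 100 ksi.
Throat t_e = 0.707 × 0.75 = 0.5302 in.
r_n/Ω = (0.6 × 100 × 0.5302) / 2.0 = 15.91 kip/in.
L_req = P / (r_n/Ω) = 401 / 15.91 = 25.21 in total.
Per side: 25.21 / 2 = 12.6 in.
Round up → use L = 13 in on each side.

L = 13 in on each side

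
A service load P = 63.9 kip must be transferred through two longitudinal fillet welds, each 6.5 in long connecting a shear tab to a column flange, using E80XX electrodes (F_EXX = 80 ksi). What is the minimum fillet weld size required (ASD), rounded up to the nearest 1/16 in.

Total weld length L = 13 in.
Required throat t_e = P × Ω / (0.6 F_EXX × L) = 63.9 × 2.0 / (0.6 × 80 × 13) = 0.2048 in.
Required leg w = t_e / 0.707 = 0.2897 in → use 5/16 in.

w = 5/16 in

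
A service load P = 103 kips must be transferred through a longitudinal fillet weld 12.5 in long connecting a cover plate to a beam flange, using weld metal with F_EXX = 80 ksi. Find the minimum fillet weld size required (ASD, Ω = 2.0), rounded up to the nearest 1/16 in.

Total weld length L = 12.5 in.
Required throat t_e = P × Ω / (0.6 F_EXX × L) = 103 × 2.0 / (0.6 × 80 × 12.5) = 0.3433 in.
Required leg w = t_e / 0.707 = 0.4856 in → use 1/2 in.

w = 1/2 in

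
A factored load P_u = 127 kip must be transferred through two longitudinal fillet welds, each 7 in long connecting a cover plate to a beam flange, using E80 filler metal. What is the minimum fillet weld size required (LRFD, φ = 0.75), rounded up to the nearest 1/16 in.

w = 3/8 in

E80XX → F_EXX = 80 ksi.
Total weld length L = 14 in.
Required throat t_e = P_u / (φ × 0.6 F_EXX × L) = 127 / (0.75 × 0.6 × 80 × 14) = 0.252 in.
Required leg w = t_e / 0.707 = 0.3564 in → use 3/8 in.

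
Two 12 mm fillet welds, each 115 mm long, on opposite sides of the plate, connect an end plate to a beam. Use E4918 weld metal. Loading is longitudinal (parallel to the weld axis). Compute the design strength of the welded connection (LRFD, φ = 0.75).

E49XX → F_EXX = 490 MPa.
Effective throat t_e = 0.707 × 12 = 8.484 mm.
Total length L = 230 mm; A_we = 8.484 × 230 = 1951 mm².
F_nw = 0.6 F_EXX = 0.6 × 490 = 294 MPa.
φR_n = 0.75 × 294 × 1951 × 10⁻³ = 430.3 kN.

φR_n ≈ 430 kN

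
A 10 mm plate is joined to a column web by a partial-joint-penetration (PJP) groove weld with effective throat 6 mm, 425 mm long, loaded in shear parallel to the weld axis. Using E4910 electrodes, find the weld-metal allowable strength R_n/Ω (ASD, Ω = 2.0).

E49XX → F_EXX = 490 MPa.
Effective throat (given) t_e = 6 mm.
A_we = 6 × 425 = 2550 mm².
F_nw = 0.6 F_EXX = 294 MPa.
R_n/Ω = (294 × 2550) / 2.0 × 10⁻³ = 374.9 kN.

R_n/Ω ≈ 375 kN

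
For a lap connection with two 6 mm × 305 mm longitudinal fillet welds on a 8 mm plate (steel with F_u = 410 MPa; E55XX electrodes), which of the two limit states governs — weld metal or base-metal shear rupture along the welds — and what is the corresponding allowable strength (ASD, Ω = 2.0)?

R_n/Ω ≈ 427 kN (weld metal governs)

E55XX → F_EXX = 550 MPa.
t_e = 0.707 × 6 = 4.242 mm; L = 610 mm.
Weld metal: R_n/Ω = (1/2.0) × 0.6 × 550 × 4.242 × 610 × 10⁻³ = 427 kN.
Base metal (shear rupture): R_n/Ω = (1/2.0) × 0.6 × 410 × 8 × 610 × 10⁻³ = 600.2 kN.
Governing: weld metal.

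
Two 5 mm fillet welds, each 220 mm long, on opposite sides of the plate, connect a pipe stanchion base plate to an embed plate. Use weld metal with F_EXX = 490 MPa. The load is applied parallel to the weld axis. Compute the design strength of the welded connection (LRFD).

Effective throat t_e = 0.707 × 5 = 3.535 mm.
Total length L = 440 mm; A_we = 3.535 × 440 = 1555 mm².
F_nw = 0.6 F_EXX = 0.6 × 490 = 294 MPa.
φR_n = 0.75 × 294 × 1555 × 10⁻³ = 343 kN.

φR_n ≈ 343 kN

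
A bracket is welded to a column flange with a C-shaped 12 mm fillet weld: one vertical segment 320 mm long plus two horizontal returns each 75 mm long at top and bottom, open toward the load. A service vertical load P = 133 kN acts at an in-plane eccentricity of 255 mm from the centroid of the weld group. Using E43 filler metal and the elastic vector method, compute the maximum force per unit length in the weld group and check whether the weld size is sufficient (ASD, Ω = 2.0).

f_max ≈ 999 N/mm; adequate

E43XX → F_EXX = 430 MPa.
Total weld length L_w = 470 mm. Treat welds as unit-width lines.
Centroid: x̄ = 2×75×37.5 / 470 = 11.97 mm from the vertical weld.
Polar moment about centroid: J = I_x + I_y = [320³/12 + 2×75×160²] + [320×11.97² + 2(75³/12 + 75×25.53²)] = 6785000 mm³.
Direct shear f_v = P/L_w = 133×10³ / 470 = 283 N/mm (vertical).
Torsion M = P·e = 133×10³ × 255 = 33915000 N·mm.
Critical point at (x, y) = (63.03, 160) from centroid. f_tx = M·y/J = 799.8 N/mm; f_ty = M·x/J = 315.1 N/mm.
Resultant f_max = √[f_tx² + (f_v + f_ty)²] = √[799.8² + (283 + 315.1)²] = 998.7 N/mm.
Capacity per unit length: r_n/Ω = (1/2.0) × 0.6 × 430 × (0.707 × 12) = 1094 N/mm.
998.7 ≤ 1094 → adequate.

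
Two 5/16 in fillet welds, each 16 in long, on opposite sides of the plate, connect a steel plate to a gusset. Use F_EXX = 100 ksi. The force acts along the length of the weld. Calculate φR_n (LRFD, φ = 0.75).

Effective throat t_e = 0.707 × 0.3125 = 0.2209 in.
Total length L = 32 in; A_we = 0.2209 × 32 = 7.07 in².
F_nw = 0.6 F_EXX = 0.6 × 100 = 60 ksi.
φR_n = 0.75 × 60 × 7.07 = 318.1 kip.

φR_n ≈ 318 kip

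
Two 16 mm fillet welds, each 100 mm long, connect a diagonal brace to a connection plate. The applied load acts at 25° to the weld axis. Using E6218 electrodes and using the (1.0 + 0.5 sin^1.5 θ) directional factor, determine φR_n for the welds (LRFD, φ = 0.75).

φR_n ≈ 718 kN

E62XX → F_EXX = 620 MPa.
t_e = 0.707 × 16 = 11.31 mm; A_we = 11.31 × 200 = 2262 mm².
Directional factor: 1.0 + 0.5 sin^1.5(25°) = 1.137.
F_nw = 0.6 × 620 × 1.137 = 423.1 MPa.
φR_n = 0.75 × 423.1 × 2262 × 10⁻³ = 717.9 kN.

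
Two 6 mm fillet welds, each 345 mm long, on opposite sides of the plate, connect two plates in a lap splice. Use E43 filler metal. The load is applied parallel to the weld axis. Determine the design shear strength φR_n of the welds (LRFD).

φR_n ≈ 566 kN

E43XX → F_EXX = 430 MPa.
Effective throat t_e = 0.707 × 6 = 4.242 mm.
Total length L = 690 mm; A_we = 4.242 × 690 = 2927 mm².
F_nw = 0.6 F_EXX = 0.6 × 430 = 258 MPa.
φR_n = 0.75 × 258 × 2927 × 10⁻³ = 566.4 kN.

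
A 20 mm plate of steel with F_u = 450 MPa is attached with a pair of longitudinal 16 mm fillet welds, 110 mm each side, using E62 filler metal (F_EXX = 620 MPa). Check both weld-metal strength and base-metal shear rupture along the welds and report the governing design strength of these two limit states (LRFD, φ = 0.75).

φR_n ≈ 694 kN (weld metal governs)

t_e = 0.707 × 16 = 11.31 mm; L = 220 mm.
Weld metal: φR_n = 0.75 × 0.6 × 620 × 11.31 × 220 × 10⁻³ = 694.3 kN.
Base metal (shear rupture): φR_n = 0.75 × 0.6 × 450 × 20 × 220 × 10⁻³ = 891 kN.
Governing: weld metal.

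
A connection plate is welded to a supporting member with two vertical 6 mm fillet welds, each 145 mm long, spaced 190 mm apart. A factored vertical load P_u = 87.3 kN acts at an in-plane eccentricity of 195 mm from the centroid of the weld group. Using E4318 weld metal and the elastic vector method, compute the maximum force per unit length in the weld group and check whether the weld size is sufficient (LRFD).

f_max ≈ 909 N/mm; NOT adequate

E43XX → F_EXX = 430 MPa.
Total weld length L_w = 290 mm. Treat welds as unit-width lines.
Polar moment about centroid: J = 2[d³/12 + d(b/2)²] = 2[145³/12 + 145×95²] = 3125000 mm³.
Direct shear f_v = P/L_w = 87.3×10³ / 290 = 301 N/mm (vertical).
Torsion M = P·e = 87.3×10³ × 195 = 17024000 N·mm.
Critical point at (x, y) = (95, 72.5) from centroid. f_tx = M·y/J = 394.9 N/mm; f_ty = M·x/J = 517.5 N/mm.
Resultant f_max = √[f_tx² + (f_v + f_ty)²] = √[394.9² + (301 + 517.5)²] = 908.8 N/mm.
Capacity per unit length: φr_n = 0.75 × 0.6 × 430 × (0.707 × 6) = 820.8 N/mm.
908.8 > 820.8 → NOT adequate.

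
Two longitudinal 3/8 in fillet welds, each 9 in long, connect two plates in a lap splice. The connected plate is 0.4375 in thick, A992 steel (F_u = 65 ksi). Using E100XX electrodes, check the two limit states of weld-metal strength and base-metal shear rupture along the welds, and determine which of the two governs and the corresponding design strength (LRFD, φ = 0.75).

E100XX → F_EXX = 100 ksi.
t_e = 0.707 × 0.375 = 0.2651 in; L = 18 in.
Weld metal: φR_n = 0.75 × 0.6 × 100 × 0.2651 × 18 = 214.8 kip.
Base metal (shear rupture): φR_n = 0.75 × 0.6 × 65 × 0.4375 × 18 = 230.3 kip.
Governing: weld metal.

φR_n ≈ 215 kip (weld metal governs)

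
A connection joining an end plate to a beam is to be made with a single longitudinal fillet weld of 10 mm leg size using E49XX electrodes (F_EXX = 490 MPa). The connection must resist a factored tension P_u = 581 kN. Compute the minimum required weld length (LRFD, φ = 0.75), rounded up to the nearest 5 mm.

L = 375 mm

Throat t_e = 0.707 × 10 = 7.07 mm.
φr_n = 0.75 × 0.6 × 490 × 7.07 × 10⁻³ = 1.559 kN/mm.
L_req = P_u / φr_n = 581 / 1.559 = 372.7 mm total.
Round up → use L = 375 mm.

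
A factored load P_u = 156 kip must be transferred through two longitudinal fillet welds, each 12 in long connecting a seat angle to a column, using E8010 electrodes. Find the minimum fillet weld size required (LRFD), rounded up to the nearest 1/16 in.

w = 5/16 in

E80XX → F_EXX = 80 ksi.
Total weld length L = 24 in.
Required throat t_e = P_u / (φ × 0.6 F_EXX × L) = 156 / (0.75 × 0.6 × 80 × 24) = 0.1806 in.
Required leg w = t_e / 0.707 = 0.2554 in → use 5/16 in.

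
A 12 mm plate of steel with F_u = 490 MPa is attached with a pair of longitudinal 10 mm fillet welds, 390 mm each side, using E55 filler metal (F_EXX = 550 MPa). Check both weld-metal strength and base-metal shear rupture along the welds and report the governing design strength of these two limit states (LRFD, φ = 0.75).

t_e = 0.707 × 10 = 7.07 mm; L = 780 mm.
Weld metal: φR_n = 0.75 × 0.6 × 550 × 7.07 × 780 × 10⁻³ = 1365 kN.
Base metal (shear rupture): φR_n = 0.75 × 0.6 × 490 × 12 × 780 × 10⁻³ = 2064 kN.
Governing: weld metal.

φR_n ≈ 1360 kN (weld metal governs)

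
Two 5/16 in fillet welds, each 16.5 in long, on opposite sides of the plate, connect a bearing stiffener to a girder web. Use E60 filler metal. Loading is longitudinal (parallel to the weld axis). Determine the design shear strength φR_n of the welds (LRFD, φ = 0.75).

φR_n ≈ 197 kips

E60XX → F_EXX = 60 ksi.
Effective throat t_e = 0.707 × 0.3125 = 0.2209 in.
Total length L = 33 in; A_we = 0.2209 × 33 = 7.291 in².
F_nw = 0.6 F_EXX = 0.6 × 60 = 36 ksi.
φR_n = 0.75 × 36 × 7.291 = 196.9 kips.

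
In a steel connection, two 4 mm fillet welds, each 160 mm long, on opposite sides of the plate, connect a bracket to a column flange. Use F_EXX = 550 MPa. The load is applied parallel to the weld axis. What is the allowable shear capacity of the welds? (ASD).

Effective throat t_e = 0.707 × 4 = 2.828 mm.
Total length L = 320 mm; A_we = 2.828 × 320 = 905 mm².
F_nw = 0.6 F_EXX = 0.6 × 550 = 330 MPa.
R_n = 330 × 905 × 10⁻³ = 298.6 kN; R_n/Ω = 298.6/2.0 = 149.3 kN.

R_n/Ω ≈ 149 kN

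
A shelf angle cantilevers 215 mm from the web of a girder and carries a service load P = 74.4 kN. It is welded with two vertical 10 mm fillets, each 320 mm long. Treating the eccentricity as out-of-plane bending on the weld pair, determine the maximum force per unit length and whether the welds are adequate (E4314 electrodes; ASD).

E43XX → F_EXX = 430 MPa.
L_w = 2 × 320 = 640 mm; section modulus (unit throat) S = 2 × L²/6 = 34130 mm².
Direct shear f_v = P/L_w = 74.4×10³/640 = 116.2 N/mm.
Moment M = P × e = 74.4×10³ × 215 = 15996000 N·mm; bending f_b = M/S = 468.6 N/mm.
f_max = √(f_v² + f_b²) = √(116.2² + 468.6²) = 482.8 N/mm.
r_n/Ω = (1/2.0) × 0.6 × 430 × (0.707 × 10) = 912 N/mm → adequate.

f_max ≈ 483 N/mm; adequate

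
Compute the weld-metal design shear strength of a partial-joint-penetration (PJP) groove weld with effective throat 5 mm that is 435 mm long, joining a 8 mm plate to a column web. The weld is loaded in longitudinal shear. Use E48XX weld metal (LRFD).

φR_n ≈ 470 kN

E48XX → F_EXX = 480 MPa.
Effective throat (given) t_e = 5 mm.
A_we = 5 × 435 = 2175 mm².
F_nw = 0.6 F_EXX = 288 MPa.
φR_n = 0.75 × 288 × 2175 × 10⁻³ = 469.8 kN.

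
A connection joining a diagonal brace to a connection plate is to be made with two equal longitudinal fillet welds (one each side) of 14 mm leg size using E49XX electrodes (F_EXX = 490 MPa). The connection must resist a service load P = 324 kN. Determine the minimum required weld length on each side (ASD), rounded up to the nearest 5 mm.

L = 115 mm on each side

Throat t_e = 0.707 × 14 = 9.898 mm.
r_n/Ω = (0.6 × 490 × 9.898) / 2.0 = 1455 N/mm = 1.455 kN/mm.
L_req = P / (r_n/Ω) = 324 / 1.455 = 222.7 mm total.
Per side: 222.7 / 2 = 111.3 mm.
Round up → use L = 115 mm on each side.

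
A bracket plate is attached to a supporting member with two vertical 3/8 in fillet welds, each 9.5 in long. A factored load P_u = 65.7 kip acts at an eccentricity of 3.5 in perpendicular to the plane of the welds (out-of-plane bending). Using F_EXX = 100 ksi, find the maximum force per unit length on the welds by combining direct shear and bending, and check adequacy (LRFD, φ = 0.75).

L_w = 2 × 9.5 = 19 in; section modulus (unit throat) S = 2 × L²/6 = 30.08 in².
Direct shear f_v = P/L_w = 65.7/19 = 3.458 kip/in.
Moment M = P × e = 65.7 × 3.5 = 229.95 kip·in; bending f_b = M/S = 7.644 kip/in.
f_max = √(f_v² + f_b²) = √(3.458² + 7.644²) = 8.39 kip/in.
φr_n = 0.75 × 0.6 × 100 × (0.707 × 0.375) = 11.93 kip/in → adequate.

f_max ≈ 8.39 kip/in; adequate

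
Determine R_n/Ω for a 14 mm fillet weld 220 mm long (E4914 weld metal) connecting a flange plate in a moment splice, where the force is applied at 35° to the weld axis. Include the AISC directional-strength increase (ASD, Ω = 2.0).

E49XX → F_EXX = 490 MPa.
t_e = 0.707 × 14 = 9.898 mm; A_we = 9.898 × 220 = 2178 mm².
Directional factor: 1.0 + 0.5 sin^1.5(35°) = 1.217.
F_nw = 0.6 × 490 × 1.217 = 357.9 MPa.
R_n/Ω = (357.9 × 2178) / 2.0 × 10⁻³ = 389.6 kN.

R_n/Ω ≈ 390 kN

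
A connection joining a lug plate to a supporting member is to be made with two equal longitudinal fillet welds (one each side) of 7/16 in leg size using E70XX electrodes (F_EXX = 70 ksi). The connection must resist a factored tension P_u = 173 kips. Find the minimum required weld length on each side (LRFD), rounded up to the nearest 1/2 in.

L = 9 in on each side

Throat t_e = 0.707 × 0.4375 = 0.3093 in.
φr_n = 0.75 × 0.6 × 70 × 0.3093 = 9.743 kips/in.
L_req = P_u / φr_n = 173 / 9.743 = 17.76 in total.
Per side: 17.76 / 2 = 8.878 in.
Round up → use L = 9 in on each side.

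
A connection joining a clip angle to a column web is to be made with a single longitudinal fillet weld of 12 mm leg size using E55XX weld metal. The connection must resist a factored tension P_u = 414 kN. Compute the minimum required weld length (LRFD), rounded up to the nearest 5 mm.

L = 200 mm

E55XX → F_EXX = 550 MPa.
Throat t_e = 0.707 × 12 = 8.484 mm.
φr_n = 0.75 × 0.6 × 550 × 8.484 × 10⁻³ = 2.1 kN/mm.
L_req = P_u / φr_n = 414 / 2.1 = 197.2 mm total.
Round up → use L = 200 mm.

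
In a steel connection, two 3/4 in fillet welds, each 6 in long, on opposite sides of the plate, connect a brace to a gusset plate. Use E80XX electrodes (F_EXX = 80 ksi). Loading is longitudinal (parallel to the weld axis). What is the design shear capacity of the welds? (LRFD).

φR_n ≈ 229 kips

Effective throat t_e = 0.707 × 0.75 = 0.5302 in.
Total length L = 12 in; A_we = 0.5302 × 12 = 6.363 in².
F_nw = 0.6 F_EXX = 0.6 × 80 = 48 ksi.
φR_n = 0.75 × 48 × 6.363 = 229.1 kips.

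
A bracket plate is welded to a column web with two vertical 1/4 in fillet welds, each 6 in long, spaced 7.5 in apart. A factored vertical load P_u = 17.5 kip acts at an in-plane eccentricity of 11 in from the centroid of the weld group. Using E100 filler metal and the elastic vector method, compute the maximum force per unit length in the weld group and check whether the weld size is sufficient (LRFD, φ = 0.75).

E100XX → F_EXX = 100 ksi.
Total weld length L_w = 12 in. Treat welds as unit-width lines.
Polar moment about centroid: J = 2[d³/12 + d(b/2)²] = 2[6³/12 + 6×3.75²] = 204.8 in³.
Direct shear f_v = P/L_w = 17.5 / 12 = 1.458 kip/in (vertical).
Torsion M = P·e = 17.5 × 11 = 192.5 kip·in.
Critical point at (x, y) = (3.75, 3) from centroid. f_tx = M·y/J = 2.821 kip/in; f_ty = M·x/J = 3.526 kip/in.
Resultant f_max = √[f_tx² + (f_v + f_ty)²] = √[2.821² + (1.458 + 3.526)²] = 5.727 kip/in.
Capacity per unit length: φr_n = 0.75 × 0.6 × 100 × (0.707 × 0.25) = 7.954 kip/in.
5.727 ≤ 7.954 → adequate.

f_max ≈ 5.73 kip/in; adequate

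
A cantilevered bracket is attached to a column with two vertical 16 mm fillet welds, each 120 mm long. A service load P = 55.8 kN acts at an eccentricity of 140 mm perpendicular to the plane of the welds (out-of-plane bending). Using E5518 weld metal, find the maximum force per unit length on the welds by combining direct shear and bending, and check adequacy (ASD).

f_max ≈ 1640 N/mm; adequate

E55XX → F_EXX = 550 MPa.
L_w = 2 × 120 = 240 mm; section modulus (unit throat) S = 2 × L²/6 = 4800 mm².
Direct shear f_v = P/L_w = 55.8×10³/240 = 232.5 N/mm.
Moment M = P × e = 55.8×10³ × 140 = 7812000 N·mm; bending f_b = M/S = 1628 N/mm.
f_max = √(f_v² + f_b²) = √(232.5² + 1628²) = 1644 N/mm.
r_n/Ω = (1/2.0) × 0.6 × 550 × (0.707 × 16) = 1866 N/mm → adequate.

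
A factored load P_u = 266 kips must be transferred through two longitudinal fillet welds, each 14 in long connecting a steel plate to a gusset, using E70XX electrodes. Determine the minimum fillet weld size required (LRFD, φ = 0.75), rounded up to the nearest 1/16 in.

E70XX → F_EXX = 70 ksi.
Total weld length L = 28 in.
Required throat t_e = P_u / (φ × 0.6 F_EXX × L) = 266 / (0.75 × 0.6 × 70 × 28) = 0.3016 in.
Required leg w = t_e / 0.707 = 0.4266 in → use 7/16 in.

w = 7/16 in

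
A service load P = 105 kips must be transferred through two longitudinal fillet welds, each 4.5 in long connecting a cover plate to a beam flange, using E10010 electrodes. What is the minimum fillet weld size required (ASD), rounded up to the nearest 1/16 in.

w = 9/16 in

E100XX → F_EXX = 100 ksi.
Total weld length L = 9 in.
Required throat t_e = P × Ω / (0.6 F_EXX × L) = 105 × 2.0 / (0.6 × 100 × 9) = 0.3889 in.
Required leg w = t_e / 0.707 = 0.5501 in → use 9/16 in.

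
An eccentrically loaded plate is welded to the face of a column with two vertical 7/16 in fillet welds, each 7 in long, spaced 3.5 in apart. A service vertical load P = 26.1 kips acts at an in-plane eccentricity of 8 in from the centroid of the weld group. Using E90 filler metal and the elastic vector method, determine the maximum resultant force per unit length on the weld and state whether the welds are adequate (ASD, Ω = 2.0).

E90XX → F_EXX = 90 ksi.
Total weld length L_w = 14 in. Treat welds as unit-width lines.
Polar moment about centroid: J = 2[d³/12 + d(b/2)²] = 2[7³/12 + 7×1.75²] = 100 in³.
Direct shear f_v = P/L_w = 26.1 / 14 = 1.864 kip/in (vertical).
Torsion M = P·e = 26.1 × 8 = 208.8 kip·in.
Critical point at (x, y) = (1.75, 3.5) from centroid. f_tx = M·y/J = 7.305 kip/in; f_ty = M·x/J = 3.652 kip/in.
Resultant f_max = √[f_tx² + (f_v + f_ty)²] = √[7.305² + (1.864 + 3.652)²] = 9.154 kip/in.
Capacity per unit length: r_n/Ω = (1/2.0) × 0.6 × 90 × (0.707 × 0.4375) = 8.351 kip/in.
9.154 > 8.351 → NOT adequate.

f_max ≈ 9.15 kip/in; NOT adequate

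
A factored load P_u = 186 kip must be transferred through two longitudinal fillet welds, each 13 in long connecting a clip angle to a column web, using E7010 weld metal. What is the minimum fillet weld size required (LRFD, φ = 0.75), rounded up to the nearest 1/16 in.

w = 3/8 in

E70XX → F_EXX = 70 ksi.
Total weld length L = 26 in.
Required throat t_e = P_u / (φ × 0.6 F_EXX × L) = 186 / (0.75 × 0.6 × 70 × 26) = 0.2271 in.
Required leg w = t_e / 0.707 = 0.3212 in → use 3/8 in.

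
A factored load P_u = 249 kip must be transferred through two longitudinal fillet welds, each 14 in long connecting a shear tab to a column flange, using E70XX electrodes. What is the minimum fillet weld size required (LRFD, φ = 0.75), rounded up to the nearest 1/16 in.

E70XX → F_EXX = 70 ksi.
Total weld length L = 28 in.
Required throat t_e = P_u / (φ × 0.6 F_EXX × L) = 249 / (0.75 × 0.6 × 70 × 28) = 0.2823 in.
Required leg w = t_e / 0.707 = 0.3993 in → use 7/16 in.

w = 7/16 in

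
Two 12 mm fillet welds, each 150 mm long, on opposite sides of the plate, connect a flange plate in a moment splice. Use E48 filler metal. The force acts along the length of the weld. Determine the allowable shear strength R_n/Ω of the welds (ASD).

R_n/Ω ≈ 367 kN

E48XX → F_EXX = 480 MPa.
Effective throat t_e = 0.707 × 12 = 8.484 mm.
Total length L = 300 mm; A_we = 8.484 × 300 = 2545 mm².
F_nw = 0.6 F_EXX = 0.6 × 480 = 288 MPa.
R_n = 288 × 2545 × 10⁻³ = 733 kN; R_n/Ω = 733/2.0 = 366.5 kN.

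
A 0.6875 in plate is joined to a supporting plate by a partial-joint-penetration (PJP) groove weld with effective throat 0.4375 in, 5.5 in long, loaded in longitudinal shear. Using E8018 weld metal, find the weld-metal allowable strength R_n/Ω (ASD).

R_n/Ω ≈ 57.8 kip

E80XX → F_EXX = 80 ksi.
Effective throat (given) t_e = 0.4375 in.
A_we = 0.4375 × 5.5 = 2.406 in².
F_nw = 0.6 F_EXX = 48 ksi.
R_n/Ω = (48 × 2.406) / 2.0 = 57.75 kip.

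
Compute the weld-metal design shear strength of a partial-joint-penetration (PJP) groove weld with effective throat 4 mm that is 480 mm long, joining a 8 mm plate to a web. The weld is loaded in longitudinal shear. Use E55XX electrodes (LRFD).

φR_n ≈ 475 kN

E55XX → F_EXX = 550 MPa.
Effective throat (given) t_e = 4 mm.
A_we = 4 × 480 = 1920 mm².
F_nw = 0.6 F_EXX = 330 MPa.
φR_n = 0.75 × 330 × 1920 × 10⁻³ = 475.2 kN.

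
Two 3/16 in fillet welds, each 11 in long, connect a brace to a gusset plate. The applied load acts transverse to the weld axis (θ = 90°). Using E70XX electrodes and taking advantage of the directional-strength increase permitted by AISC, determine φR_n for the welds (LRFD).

E70XX → F_EXX = 70 ksi.
t_e = 0.707 × 0.1875 = 0.1326 in; A_we = 0.1326 × 22 = 2.916 in².
Directional factor: 1.0 + 0.5 sin^1.5(90°) = 1.5.
F_nw = 0.6 × 70 × 1.5 = 63 ksi.
φR_n = 0.75 × 63 × 2.916 = 137.8 kips.

φR_n ≈ 138 kips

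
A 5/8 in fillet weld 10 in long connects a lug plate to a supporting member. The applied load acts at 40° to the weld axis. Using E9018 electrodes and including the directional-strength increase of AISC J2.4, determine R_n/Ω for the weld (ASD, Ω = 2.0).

R_n/Ω ≈ 150 kips

E90XX → F_EXX = 90 ksi.
t_e = 0.707 × 0.625 = 0.4419 in; A_we = 0.4419 × 10 = 4.419 in².
Directional factor: 1.0 + 0.5 sin^1.5(40°) = 1.258.
F_nw = 0.6 × 90 × 1.258 = 67.91 ksi.
R_n/Ω = (67.91 × 4.419) / 2.0 = 150 kips.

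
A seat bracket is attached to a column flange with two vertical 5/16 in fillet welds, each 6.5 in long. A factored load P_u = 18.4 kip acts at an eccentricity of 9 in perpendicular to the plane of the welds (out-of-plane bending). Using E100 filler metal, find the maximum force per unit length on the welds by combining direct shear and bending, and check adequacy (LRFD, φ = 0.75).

f_max ≈ 11.8 kip/in; NOT adequate

E100XX → F_EXX = 100 ksi.
L_w = 2 × 6.5 = 13 in; section modulus (unit throat) S = 2 × L²/6 = 14.08 in².
Direct shear f_v = P/L_w = 18.4/13 = 1.415 kip/in.
Moment M = P × e = 18.4 × 9 = 165.6 kip·in; bending f_b = M/S = 11.76 kip/in.
f_max = √(f_v² + f_b²) = √(1.415² + 11.76²) = 11.84 kip/in.
φr_n = 0.75 × 0.6 × 100 × (0.707 × 0.3125) = 9.942 kip/in → NOT adequate.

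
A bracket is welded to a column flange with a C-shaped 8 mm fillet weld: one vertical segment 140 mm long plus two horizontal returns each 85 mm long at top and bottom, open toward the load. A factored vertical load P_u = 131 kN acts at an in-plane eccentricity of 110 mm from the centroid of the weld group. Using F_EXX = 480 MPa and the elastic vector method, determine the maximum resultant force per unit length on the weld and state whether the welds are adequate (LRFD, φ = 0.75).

Total weld length L_w = 310 mm. Treat welds as unit-width lines.
Centroid: x̄ = 2×85×42.5 / 310 = 23.31 mm from the vertical weld.
Polar moment about centroid: J = I_x + I_y = [140³/12 + 2×85×70²] + [140×23.31² + 2(85³/12 + 85×19.19²)] = 1303000 mm³.
Direct shear f_v = P/L_w = 131×10³ / 310 = 422.6 N/mm (vertical).
Torsion M = P·e = 131×10³ × 110 = 14410000 N·mm.
Critical point at (x, y) = (61.69, 70) from centroid. f_tx = M·y/J = 774.3 N/mm; f_ty = M·x/J = 682.4 N/mm.
Resultant f_max = √[f_tx² + (f_v + f_ty)²] = √[774.3² + (422.6 + 682.4)²] = 1349 N/mm.
Capacity per unit length: φr_n = 0.75 × 0.6 × 480 × (0.707 × 8) = 1222 N/mm.
1349 > 1222 → NOT adequate.

f_max ≈ 1350 N/mm; NOT adequate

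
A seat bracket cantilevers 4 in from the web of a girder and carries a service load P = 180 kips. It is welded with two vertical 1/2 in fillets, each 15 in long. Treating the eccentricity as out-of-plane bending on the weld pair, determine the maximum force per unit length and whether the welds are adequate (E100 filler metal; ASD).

f_max ≈ 11.3 kip/in; NOT adequate

E100XX → F_EXX = 100 ksi.
L_w = 2 × 15 = 30 in; section modulus (unit throat) S = 2 × L²/6 = 75 in².
Direct shear f_v = P/L_w = 180/30 = 6 kip/in.
Moment M = P × e = 180 × 4 = 720 kip·in; bending f_b = M/S = 9.6 kip/in.
f_max = √(f_v² + f_b²) = √(6² + 9.6²) = 11.32 kip/in.
r_n/Ω = (1/2.0) × 0.6 × 100 × (0.707 × 0.5) = 10.6 kip/in → NOT adequate.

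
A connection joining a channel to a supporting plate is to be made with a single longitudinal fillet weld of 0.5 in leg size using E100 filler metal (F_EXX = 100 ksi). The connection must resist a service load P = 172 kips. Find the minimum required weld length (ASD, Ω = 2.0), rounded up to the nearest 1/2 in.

Throat t_e = 0.707 × 0.5 = 0.3535 in.
r_n/Ω = (0.6 × 100 × 0.3535) / 2.0 = 10.6 kip/in.
L_req = P / (r_n/Ω) = 172 / 10.6 = 16.22 in total.
Round up → use L = 16.5 in.

L = 16.5 in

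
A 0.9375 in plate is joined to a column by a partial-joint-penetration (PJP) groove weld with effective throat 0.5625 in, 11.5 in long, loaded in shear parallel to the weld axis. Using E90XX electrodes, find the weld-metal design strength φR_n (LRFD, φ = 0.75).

φR_n ≈ 262 kip

E90XX → F_EXX = 90 ksi.
Effective throat (given) t_e = 0.5625 in.
A_we = 0.5625 × 11.5 = 6.469 in².
F_nw = 0.6 F_EXX = 54 ksi.
φR_n = 0.75 × 54 × 6.469 = 262 kip.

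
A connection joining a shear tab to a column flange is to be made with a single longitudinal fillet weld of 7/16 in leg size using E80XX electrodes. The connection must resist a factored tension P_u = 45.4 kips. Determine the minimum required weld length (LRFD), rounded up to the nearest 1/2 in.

L = 4.5 in

E80XX → F_EXX = 80 ksi.
Throat t_e = 0.707 × 0.4375 = 0.3093 in.
φr_n = 0.75 × 0.6 × 80 × 0.3093 = 11.14 kips/in.
L_req = P_u / φr_n = 45.4 / 11.14 = 4.077 in total.
Round up → use L = 4.5 in.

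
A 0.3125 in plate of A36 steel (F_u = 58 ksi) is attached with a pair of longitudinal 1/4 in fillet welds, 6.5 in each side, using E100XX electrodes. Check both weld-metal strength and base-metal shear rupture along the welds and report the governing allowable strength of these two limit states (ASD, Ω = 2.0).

R_n/Ω ≈ 68.9 kip (weld metal governs)

E100XX → F_EXX = 100 ksi.
t_e = 0.707 × 0.25 = 0.1767 in; L = 13 in.
Weld metal: R_n/Ω = (1/2.0) × 0.6 × 100 × 0.1767 × 13 = 68.93 kip.
Base metal (shear rupture): R_n/Ω = (1/2.0) × 0.6 × 58 × 0.3125 × 13 = 70.69 kip.
Governing: weld metal.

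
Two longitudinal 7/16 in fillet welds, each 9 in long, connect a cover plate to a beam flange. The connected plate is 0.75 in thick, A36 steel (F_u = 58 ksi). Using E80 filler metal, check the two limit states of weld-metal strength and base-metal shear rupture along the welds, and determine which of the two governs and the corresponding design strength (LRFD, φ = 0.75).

E80XX → F_EXX = 80 ksi.
t_e = 0.707 × 0.4375 = 0.3093 in; L = 18 in.
Weld metal: φR_n = 0.75 × 0.6 × 80 × 0.3093 × 18 = 200.4 kip.
Base metal (shear rupture): φR_n = 0.75 × 0.6 × 58 × 0.75 × 18 = 352.3 kip.
Governing: weld metal.

φR_n ≈ 200 kip (weld metal governs)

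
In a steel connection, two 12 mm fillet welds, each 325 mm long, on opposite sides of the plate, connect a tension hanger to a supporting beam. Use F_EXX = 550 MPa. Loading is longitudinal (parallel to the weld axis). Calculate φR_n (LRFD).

φR_n ≈ 1360 kN

Effective throat t_e = 0.707 × 12 = 8.484 mm.
Total length L = 650 mm; A_we = 8.484 × 650 = 5515 mm².
F_nw = 0.6 F_EXX = 0.6 × 550 = 330 MPa.
φR_n = 0.75 × 330 × 5515 × 10⁻³ = 1365 kN.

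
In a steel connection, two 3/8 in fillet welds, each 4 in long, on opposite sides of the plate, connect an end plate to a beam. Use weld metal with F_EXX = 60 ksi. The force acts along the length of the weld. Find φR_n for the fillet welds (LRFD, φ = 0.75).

Effective throat t_e = 0.707 × 0.375 = 0.2651 in.
Total length L = 8 in; A_we = 0.2651 × 8 = 2.121 in².
F_nw = 0.6 F_EXX = 0.6 × 60 = 36 ksi.
φR_n = 0.75 × 36 × 2.121 = 57.27 kip.

φR_n ≈ 57.3 kip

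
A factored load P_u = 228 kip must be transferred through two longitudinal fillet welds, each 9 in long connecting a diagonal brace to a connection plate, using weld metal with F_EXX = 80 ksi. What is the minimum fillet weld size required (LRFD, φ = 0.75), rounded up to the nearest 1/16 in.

w = 1/2 in

Total weld length L = 18 in.
Required throat t_e = P_u / (φ × 0.6 F_EXX × L) = 228 / (0.75 × 0.6 × 80 × 18) = 0.3519 in.
Required leg w = t_e / 0.707 = 0.4977 in → use 1/2 in.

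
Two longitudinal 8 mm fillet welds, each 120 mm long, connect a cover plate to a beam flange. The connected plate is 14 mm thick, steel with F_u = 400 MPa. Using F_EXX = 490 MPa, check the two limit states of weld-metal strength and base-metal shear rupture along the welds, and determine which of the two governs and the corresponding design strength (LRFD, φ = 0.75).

φR_n ≈ 299 kN (weld metal governs)

t_e = 0.707 × 8 = 5.656 mm; L = 240 mm.
Weld metal: φR_n = 0.75 × 0.6 × 490 × 5.656 × 240 × 10⁻³ = 299.3 kN.
Base metal (shear rupture): φR_n = 0.75 × 0.6 × 400 × 14 × 240 × 10⁻³ = 604.8 kN.
Governing: weld metal.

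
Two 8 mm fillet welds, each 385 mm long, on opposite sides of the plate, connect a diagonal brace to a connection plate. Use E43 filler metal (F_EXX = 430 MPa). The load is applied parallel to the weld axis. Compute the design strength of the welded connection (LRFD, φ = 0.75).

Effective throat t_e = 0.707 × 8 = 5.656 mm.
Total length L = 770 mm; A_we = 5.656 × 770 = 4355 mm².
F_nw = 0.6 F_EXX = 0.6 × 430 = 258 MPa.
φR_n = 0.75 × 258 × 4355 × 10⁻³ = 842.7 kN.

φR_n ≈ 843 kN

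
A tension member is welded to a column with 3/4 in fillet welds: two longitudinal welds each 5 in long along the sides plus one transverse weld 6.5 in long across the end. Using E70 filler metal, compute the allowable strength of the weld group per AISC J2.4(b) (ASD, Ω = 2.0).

E70XX → F_EXX = 70 ksi.
t_e = 0.707 × 0.75 = 0.5302 in.
R_nwl = 0.6 × 70 × 0.5302 × 10 = 222.7 kip (longitudinal, 2 welds).
R_nwt = 0.6 × 70 × 0.5302 × 6.5 = 144.8 kip (transverse, base value).
(i) R_nwl + R_nwt = 367.5 kip; (ii) 0.85 R_nwl + 1.5 R_nwt = 406.4 kip.
R_n = max = 406.4 kip [governs: (ii)]; R_n/Ω = 203.2 kip.

R_n/Ω ≈ 203 kip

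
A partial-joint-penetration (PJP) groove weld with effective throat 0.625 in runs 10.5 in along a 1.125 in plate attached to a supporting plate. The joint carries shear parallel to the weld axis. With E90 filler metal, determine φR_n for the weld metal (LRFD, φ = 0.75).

E90XX → F_EXX = 90 ksi.
Effective throat (given) t_e = 0.625 in.
A_we = 0.625 × 10.5 = 6.562 in².
F_nw = 0.6 F_EXX = 54 ksi.
φR_n = 0.75 × 54 × 6.562 = 265.8 kips.

φR_n ≈ 266 kips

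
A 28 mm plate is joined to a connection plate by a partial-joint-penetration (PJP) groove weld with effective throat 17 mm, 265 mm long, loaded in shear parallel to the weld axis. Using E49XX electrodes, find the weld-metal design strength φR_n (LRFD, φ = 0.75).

φR_n ≈ 993 kN

E49XX → F_EXX = 490 MPa.
Effective throat (given) t_e = 17 mm.
A_we = 17 × 265 = 4505 mm².
F_nw = 0.6 F_EXX = 294 MPa.
φR_n = 0.75 × 294 × 4505 × 10⁻³ = 993.4 kN.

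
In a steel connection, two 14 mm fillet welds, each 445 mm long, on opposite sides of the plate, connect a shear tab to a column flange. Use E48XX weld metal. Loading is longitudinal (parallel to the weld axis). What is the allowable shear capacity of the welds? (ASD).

E48XX → F_EXX = 480 MPa.
Effective throat t_e = 0.707 × 14 = 9.898 mm.
Total length L = 890 mm; A_we = 9.898 × 890 = 8809 mm².
F_nw = 0.6 F_EXX = 0.6 × 480 = 288 MPa.
R_n = 288 × 8809 × 10⁻³ = 2537 kN; R_n/Ω = 2537/2.0 = 1269 kN.

R_n/Ω ≈ 1270 kN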